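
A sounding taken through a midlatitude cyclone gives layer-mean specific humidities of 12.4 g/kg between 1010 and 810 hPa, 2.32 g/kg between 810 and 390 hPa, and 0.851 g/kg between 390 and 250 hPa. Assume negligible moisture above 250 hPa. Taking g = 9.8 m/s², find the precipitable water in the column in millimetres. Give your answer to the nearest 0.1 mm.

PW ≈ 36.5 mm

Precipitable water is the column-integrated vapour mass per unit area: PW = (1/g) Σ q̄ Δp, with q in kg/kg and Δp in Pa (1 kg/m² of water = 1 mm).
Layer 1010–810 hPa: Δp = 200 hPa = 20000 Pa, q̄ = 0.0124 kg/kg → 0.0124 × 20000 / 9.8 = 25.31 mm
Layer 810–390 hPa: Δp = 420 hPa = 42000 Pa, q̄ = 0.00232 kg/kg → 0.00232 × 42000 / 9.8 = 9.94 mm
Layer 390–250 hPa: Δp = 140 hPa = 14000 Pa, q̄ = 0.000851 kg/kg → 0.000851 × 14000 / 9.8 = 1.22 mm
PW = 25.31 + 9.94 + 1.22 = 36.47 ≈ 36.5 mm.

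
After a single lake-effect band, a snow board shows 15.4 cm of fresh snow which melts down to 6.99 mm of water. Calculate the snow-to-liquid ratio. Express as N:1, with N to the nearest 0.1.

Ratio = snow depth / SWE = 154 mm / 6.99 mm = 22.0, i.e. 22.0:1.

ratio ≈ 22.0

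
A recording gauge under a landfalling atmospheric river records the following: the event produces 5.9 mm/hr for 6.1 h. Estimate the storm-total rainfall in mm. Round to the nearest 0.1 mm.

total ≈ 36.0 mm

Total = Σ Rᵢ Δtᵢ = 5.9 × 6.1
      = 35.99 = 36.0 mm.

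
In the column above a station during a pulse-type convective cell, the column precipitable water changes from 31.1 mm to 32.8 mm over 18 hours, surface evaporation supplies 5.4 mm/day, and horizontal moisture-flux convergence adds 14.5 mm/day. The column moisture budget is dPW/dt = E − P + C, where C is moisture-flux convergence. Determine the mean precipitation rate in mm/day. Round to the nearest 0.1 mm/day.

P ≈ 17.6 mm/day

dPW/dt = (32.8 − 31.1) mm / (18/24 day) = +2.267 mm/day.
P = E + C − dPW/dt = 5.4 + (14.5) − (+2.267) = 17.6 mm/day.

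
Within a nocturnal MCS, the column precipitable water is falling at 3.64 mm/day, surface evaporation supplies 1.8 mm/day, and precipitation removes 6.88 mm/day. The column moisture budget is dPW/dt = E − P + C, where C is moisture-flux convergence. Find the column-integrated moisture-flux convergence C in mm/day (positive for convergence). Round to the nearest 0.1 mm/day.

dPW/dt = -3.64 mm/day.
C = dPW/dt − E + P = (-3.64) − 1.8 + 6.88 = 1.4 mm/day.

C ≈ 1.4 mm/day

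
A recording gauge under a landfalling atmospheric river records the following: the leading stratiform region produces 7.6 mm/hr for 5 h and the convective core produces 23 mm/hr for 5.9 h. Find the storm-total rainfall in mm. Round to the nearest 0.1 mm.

Total = Σ Rᵢ Δtᵢ = 7.6 × 5 + 23 × 5.9
      = 38 + 135.7 = 173.7 mm.

total ≈ 173.7 mm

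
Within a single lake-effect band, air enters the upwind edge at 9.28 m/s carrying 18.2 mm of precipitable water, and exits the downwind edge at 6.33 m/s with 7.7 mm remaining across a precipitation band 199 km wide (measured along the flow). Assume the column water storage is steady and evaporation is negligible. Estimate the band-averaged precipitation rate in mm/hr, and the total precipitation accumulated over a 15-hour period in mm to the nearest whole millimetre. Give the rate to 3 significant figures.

R ≈ 2.17 mm/hr; total ≈ 33 mm

Column moisture flux per unit crosswind length is F = V × PW.
Inflow: F_in = 9.28 × 18.2 = 168.896 mm·m/s
Outflow: F_out = 6.33 × 7.7 = 48.741 mm·m/s
Steady-state rate R = (F_in − F_out)/L = (168.896 − 48.741) / 199000 m = 6.038e-04 mm/s.
R = 6.038e-04 × 3600 = 2.17 mm/hr.
Over 15 h: total = 2.17 × 15 = 32.55 ≈ 33 mm.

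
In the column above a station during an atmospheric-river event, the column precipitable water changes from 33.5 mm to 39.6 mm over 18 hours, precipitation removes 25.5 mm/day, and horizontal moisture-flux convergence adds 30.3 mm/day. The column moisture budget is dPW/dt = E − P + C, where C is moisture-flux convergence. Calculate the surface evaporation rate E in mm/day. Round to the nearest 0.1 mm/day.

dPW/dt = (39.6 − 33.5) mm / (18/24 day) = +8.133 mm/day.
E = dPW/dt + P − C = (+8.133) + 25.5 − (30.3) = 3.3 mm/day.

E ≈ 3.3 mm/day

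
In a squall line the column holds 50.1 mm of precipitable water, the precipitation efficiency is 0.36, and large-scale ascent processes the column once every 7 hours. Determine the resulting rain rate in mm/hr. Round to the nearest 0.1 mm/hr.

R ≈ 2.6 mm/hr

Each overturning extracts ε × PW = 0.36 × 50.1 = 18.036 mm.
Rate = ε·PW / τ = 18.036 / 7 h = 2.6 mm/hr.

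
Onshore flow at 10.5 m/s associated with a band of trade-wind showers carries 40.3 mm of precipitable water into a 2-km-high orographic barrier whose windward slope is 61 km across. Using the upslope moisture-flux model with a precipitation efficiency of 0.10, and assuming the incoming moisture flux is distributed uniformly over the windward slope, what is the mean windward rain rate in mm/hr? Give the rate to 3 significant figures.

R ≈ 2.50 mm/hr

Incoming column moisture flux per unit ridge length: F = V × PW = 10.5 × 40.3 = 423.15 mm·m/s.
Spread over the 61 km slope with efficiency ε = 0.10: R = ε·F/W = 0.10 × 423.15 / 61000 m = 6.937e-04 mm/s.
R = 6.937e-04 × 3600 = 2.50 mm/hr.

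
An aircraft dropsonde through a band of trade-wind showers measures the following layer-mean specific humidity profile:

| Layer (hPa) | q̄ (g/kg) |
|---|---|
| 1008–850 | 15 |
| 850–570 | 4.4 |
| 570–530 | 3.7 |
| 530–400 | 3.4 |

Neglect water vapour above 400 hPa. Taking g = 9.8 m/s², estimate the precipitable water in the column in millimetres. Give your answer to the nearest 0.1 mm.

PW ≈ 42.8 mm

Precipitable water is the column-integrated vapour mass per unit area: PW = (1/g) Σ q̄ Δp, with q in kg/kg and Δp in Pa (1 kg/m² of water = 1 mm).
Layer 1008–850 hPa: Δp = 158 hPa = 15800 Pa, q̄ = 0.015 kg/kg → 0.015 × 15800 / 9.8 = 24.18 mm
Layer 850–570 hPa: Δp = 280 hPa = 28000 Pa, q̄ = 0.0044 kg/kg → 0.0044 × 28000 / 9.8 = 12.57 mm
Layer 570–530 hPa: Δp = 40 hPa = 4000 Pa, q̄ = 0.0037 kg/kg → 0.0037 × 4000 / 9.8 = 1.51 mm
Layer 530–400 hPa: Δp = 130 hPa = 13000 Pa, q̄ = 0.0034 kg/kg → 0.0034 × 13000 / 9.8 = 4.51 mm
PW = 24.18 + 12.57 + 1.51 + 4.51 = 42.77 ≈ 42.8 mm.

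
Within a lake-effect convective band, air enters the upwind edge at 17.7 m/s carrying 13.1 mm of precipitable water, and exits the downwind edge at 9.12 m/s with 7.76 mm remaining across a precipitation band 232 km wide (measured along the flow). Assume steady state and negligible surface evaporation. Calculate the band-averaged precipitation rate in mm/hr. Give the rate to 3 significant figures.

R ≈ 2.50 mm/hr

Column moisture flux per unit crosswind length is F = V × PW.
Inflow: F_in = 17.7 × 13.1 = 231.87 mm·m/s
Outflow: F_out = 9.12 × 7.76 = 70.7712 mm·m/s
Steady-state rate R = (F_in − F_out)/L = (231.87 − 70.7712) / 232000 m = 6.944e-04 mm/s.
R = 6.944e-04 × 3600 = 2.50 mm/hr.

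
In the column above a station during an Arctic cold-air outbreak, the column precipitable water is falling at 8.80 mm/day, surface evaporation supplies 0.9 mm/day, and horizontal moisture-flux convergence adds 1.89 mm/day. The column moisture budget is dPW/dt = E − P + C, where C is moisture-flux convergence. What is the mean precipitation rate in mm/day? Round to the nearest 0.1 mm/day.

P ≈ 11.6 mm/day

dPW/dt = -8.80 mm/day.
P = E + C − dPW/dt = 0.9 + (1.89) − (-8.80) = 11.6 mm/day.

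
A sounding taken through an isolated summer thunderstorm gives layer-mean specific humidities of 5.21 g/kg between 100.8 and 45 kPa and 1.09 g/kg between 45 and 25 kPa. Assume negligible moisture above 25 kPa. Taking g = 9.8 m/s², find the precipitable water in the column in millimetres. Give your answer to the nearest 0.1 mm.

PW ≈ 31.9 mm

Precipitable water is the column-integrated vapour mass per unit area: PW = (1/g) Σ q̄ Δp, with q in kg/kg and Δp in Pa (1 kg/m² of water = 1 mm).
Layer 100.8–45 kPa: Δp = 558 hPa = 55800 Pa, q̄ = 0.00521 kg/kg → 0.00521 × 55800 / 9.8 = 29.67 mm
Layer 45–25 kPa: Δp = 200 hPa = 20000 Pa, q̄ = 0.00109 kg/kg → 0.00109 × 20000 / 9.8 = 2.22 mm
PW = 29.67 + 2.22 = 31.89 ≈ 31.9 mm.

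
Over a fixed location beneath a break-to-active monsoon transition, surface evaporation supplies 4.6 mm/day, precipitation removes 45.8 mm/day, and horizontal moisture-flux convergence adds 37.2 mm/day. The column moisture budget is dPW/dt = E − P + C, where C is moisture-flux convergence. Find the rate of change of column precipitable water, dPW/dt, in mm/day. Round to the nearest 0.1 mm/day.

dPW/dt = E − P + C = 4.6 − 45.8 + (37.2) = -4.0 mm/day.

dPW/dt ≈ -4.0 mm/day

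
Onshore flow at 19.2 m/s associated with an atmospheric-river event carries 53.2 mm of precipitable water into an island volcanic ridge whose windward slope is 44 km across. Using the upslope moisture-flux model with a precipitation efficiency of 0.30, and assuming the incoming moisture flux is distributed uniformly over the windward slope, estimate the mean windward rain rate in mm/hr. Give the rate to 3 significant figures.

Incoming column moisture flux per unit ridge length: F = V × PW = 19.2 × 53.2 = 1021.44 mm·m/s.
Spread over the 44 km slope with efficiency ε = 0.30: R = ε·F/W = 0.30 × 1021.44 / 44000 m = 6.964e-03 mm/s.
R = 6.964e-03 × 3600 = 25.1 mm/hr.

R ≈ 25.1 mm/hr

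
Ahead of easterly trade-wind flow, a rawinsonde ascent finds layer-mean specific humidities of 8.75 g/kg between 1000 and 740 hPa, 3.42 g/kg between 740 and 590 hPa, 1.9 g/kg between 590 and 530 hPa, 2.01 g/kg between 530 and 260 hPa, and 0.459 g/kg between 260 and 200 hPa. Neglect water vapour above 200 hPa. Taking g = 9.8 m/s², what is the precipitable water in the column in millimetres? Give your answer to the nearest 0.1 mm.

PW ≈ 35.4 mm

Precipitable water is the column-integrated vapour mass per unit area: PW = (1/g) Σ q̄ Δp, with q in kg/kg and Δp in Pa (1 kg/m² of water = 1 mm).
Layer 1000–740 hPa: Δp = 260 hPa = 26000 Pa, q̄ = 0.00875 kg/kg → 0.00875 × 26000 / 9.8 = 23.21 mm
Layer 740–590 hPa: Δp = 150 hPa = 15000 Pa, q̄ = 0.00342 kg/kg → 0.00342 × 15000 / 9.8 = 5.23 mm
Layer 590–530 hPa: Δp = 60 hPa = 6000 Pa, q̄ = 0.0019 kg/kg → 0.0019 × 6000 / 9.8 = 1.16 mm
Layer 530–260 hPa: Δp = 270 hPa = 27000 Pa, q̄ = 0.00201 kg/kg → 0.00201 × 27000 / 9.8 = 5.54 mm
Layer 260–200 hPa: Δp = 60 hPa = 6000 Pa, q̄ = 0.000459 kg/kg → 0.000459 × 6000 / 9.8 = 0.28 mm
PW = 23.21 + 5.23 + 1.16 + 5.54 + 0.28 = 35.42 ≈ 35.4 mm.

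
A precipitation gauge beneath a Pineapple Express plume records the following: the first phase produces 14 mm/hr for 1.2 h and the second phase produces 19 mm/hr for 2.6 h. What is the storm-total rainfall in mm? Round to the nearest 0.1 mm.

Total = Σ Rᵢ Δtᵢ = 14 × 1.2 + 19 × 2.6
      = 16.8 + 49.4 = 66.2 mm.

total ≈ 66.2 mm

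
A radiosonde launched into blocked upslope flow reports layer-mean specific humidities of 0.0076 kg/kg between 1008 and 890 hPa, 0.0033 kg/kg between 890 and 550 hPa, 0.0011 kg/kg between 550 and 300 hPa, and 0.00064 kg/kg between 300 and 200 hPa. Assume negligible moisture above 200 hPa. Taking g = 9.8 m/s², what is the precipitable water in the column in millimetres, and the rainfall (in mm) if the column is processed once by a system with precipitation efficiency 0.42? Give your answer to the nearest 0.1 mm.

PW ≈ 24.1 mm; rainfall ≈ 10.1 mm

Precipitable water is the column-integrated vapour mass per unit area: PW = (1/g) Σ q̄ Δp, with q in kg/kg and Δp in Pa (1 kg/m² of water = 1 mm).
Layer 1008–890 hPa: Δp = 118 hPa = 11800 Pa, q̄ = 0.0076 kg/kg → 0.0076 × 11800 / 9.8 = 9.15 mm
Layer 890–550 hPa: Δp = 340 hPa = 34000 Pa, q̄ = 0.0033 kg/kg → 0.0033 × 34000 / 9.8 = 11.45 mm
Layer 550–300 hPa: Δp = 250 hPa = 25000 Pa, q̄ = 0.0011 kg/kg → 0.0011 × 25000 / 9.8 = 2.81 mm
Layer 300–200 hPa: Δp = 100 hPa = 10000 Pa, q̄ = 0.00064 kg/kg → 0.00064 × 10000 / 9.8 = 0.65 mm
PW = 9.15 + 11.45 + 2.81 + 0.65 = 24.06 ≈ 24.1 mm.
Rainfall = ε × PW = 0.42 × 24.1 = 10.1 mm.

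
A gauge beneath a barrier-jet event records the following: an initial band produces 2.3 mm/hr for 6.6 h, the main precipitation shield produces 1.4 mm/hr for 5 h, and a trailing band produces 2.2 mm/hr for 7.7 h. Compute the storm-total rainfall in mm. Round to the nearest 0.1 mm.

total ≈ 39.1 mm

Total = Σ Rᵢ Δtᵢ = 2.3 × 6.6 + 1.4 × 5 + 2.2 × 7.7
      = 15.18 + 7 + 16.94 = 39.1 mm.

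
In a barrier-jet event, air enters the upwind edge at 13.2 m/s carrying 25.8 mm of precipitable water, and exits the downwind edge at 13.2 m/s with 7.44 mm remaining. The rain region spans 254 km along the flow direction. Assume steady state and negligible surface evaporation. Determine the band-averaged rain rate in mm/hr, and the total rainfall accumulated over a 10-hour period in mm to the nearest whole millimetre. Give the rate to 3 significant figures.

R ≈ 3.43 mm/hr; total ≈ 34 mm

Column moisture flux per unit crosswind length is F = V × PW.
Inflow: F_in = 13.2 × 25.8 = 340.56 mm·m/s
Outflow: F_out = 13.2 × 7.44 = 98.208 mm·m/s
Steady-state rate R = (F_in − F_out)/L = (340.56 − 98.208) / 254000 m = 9.541e-04 mm/s.
R = 9.541e-04 × 3600 = 3.43 mm/hr.
Over 10 h: total = 3.43 × 10 = 34.3 ≈ 34 mm.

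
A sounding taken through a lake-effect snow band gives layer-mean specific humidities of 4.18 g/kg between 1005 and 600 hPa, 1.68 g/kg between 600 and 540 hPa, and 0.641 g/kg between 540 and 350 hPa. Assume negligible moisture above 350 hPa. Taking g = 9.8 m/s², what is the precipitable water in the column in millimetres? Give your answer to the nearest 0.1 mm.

Precipitable water is the column-integrated vapour mass per unit area: PW = (1/g) Σ q̄ Δp, with q in kg/kg and Δp in Pa (1 kg/m² of water = 1 mm).
Layer 1005–600 hPa: Δp = 405 hPa = 40500 Pa, q̄ = 0.00418 kg/kg → 0.00418 × 40500 / 9.8 = 17.27 mm
Layer 600–540 hPa: Δp = 60 hPa = 6000 Pa, q̄ = 0.00168 kg/kg → 0.00168 × 6000 / 9.8 = 1.03 mm
Layer 540–350 hPa: Δp = 190 hPa = 19000 Pa, q̄ = 0.000641 kg/kg → 0.000641 × 19000 / 9.8 = 1.24 mm
PW = 17.27 + 1.03 + 1.24 = 19.54 ≈ 19.5 mm.

PW ≈ 19.5 mm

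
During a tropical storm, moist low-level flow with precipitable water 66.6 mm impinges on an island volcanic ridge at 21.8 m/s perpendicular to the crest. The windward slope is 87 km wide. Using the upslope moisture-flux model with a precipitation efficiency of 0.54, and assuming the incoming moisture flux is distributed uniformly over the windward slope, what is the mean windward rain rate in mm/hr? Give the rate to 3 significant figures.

Incoming column moisture flux per unit ridge length: F = V × PW = 21.8 × 66.6 = 1451.88 mm·m/s.
Spread over the 87 km slope with efficiency ε = 0.54: R = ε·F/W = 0.54 × 1451.88 / 87000 m = 9.012e-03 mm/s.
R = 9.012e-03 × 3600 = 32.4 mm/hr.

R ≈ 32.4 mm/hr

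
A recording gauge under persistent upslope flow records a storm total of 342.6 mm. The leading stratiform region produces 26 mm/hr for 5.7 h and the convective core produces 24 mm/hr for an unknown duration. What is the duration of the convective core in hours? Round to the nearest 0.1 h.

Known phases: 26 × 5.7 = 148.2 mm.
Remaining depth = 342.6 − 148.2 = 194.4 mm.
Duration = 194.4 / 24 = 8.1 h.

duration ≈ 8.1 h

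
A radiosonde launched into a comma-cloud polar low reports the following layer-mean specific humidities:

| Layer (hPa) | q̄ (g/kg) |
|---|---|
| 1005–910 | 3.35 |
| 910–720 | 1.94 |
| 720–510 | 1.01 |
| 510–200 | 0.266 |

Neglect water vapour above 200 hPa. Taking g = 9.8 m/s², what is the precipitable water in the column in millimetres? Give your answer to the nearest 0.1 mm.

PW ≈ 10.0 mm

Precipitable water is the column-integrated vapour mass per unit area: PW = (1/g) Σ q̄ Δp, with q in kg/kg and Δp in Pa (1 kg/m² of water = 1 mm).
Layer 1005–910 hPa: Δp = 95 hPa = 9500 Pa, q̄ = 0.00335 kg/kg → 0.00335 × 9500 / 9.8 = 3.25 mm
Layer 910–720 hPa: Δp = 190 hPa = 19000 Pa, q̄ = 0.00194 kg/kg → 0.00194 × 19000 / 9.8 = 3.76 mm
Layer 720–510 hPa: Δp = 210 hPa = 21000 Pa, q̄ = 0.00101 kg/kg → 0.00101 × 21000 / 9.8 = 2.16 mm
Layer 510–200 hPa: Δp = 310 hPa = 31000 Pa, q̄ = 0.000266 kg/kg → 0.000266 × 31000 / 9.8 = 0.84 mm
PW = 3.25 + 3.76 + 2.16 + 0.84 = 10.01 ≈ 10.0 mm.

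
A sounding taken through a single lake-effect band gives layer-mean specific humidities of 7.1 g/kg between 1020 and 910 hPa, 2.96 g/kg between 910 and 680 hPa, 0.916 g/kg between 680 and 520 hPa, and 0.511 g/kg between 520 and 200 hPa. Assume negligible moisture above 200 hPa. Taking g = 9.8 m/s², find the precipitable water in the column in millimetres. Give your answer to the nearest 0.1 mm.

Precipitable water is the column-integrated vapour mass per unit area: PW = (1/g) Σ q̄ Δp, with q in kg/kg and Δp in Pa (1 kg/m² of water = 1 mm).
Layer 1020–910 hPa: Δp = 110 hPa = 11000 Pa, q̄ = 0.0071 kg/kg → 0.0071 × 11000 / 9.8 = 7.97 mm
Layer 910–680 hPa: Δp = 230 hPa = 23000 Pa, q̄ = 0.00296 kg/kg → 0.00296 × 23000 / 9.8 = 6.95 mm
Layer 680–520 hPa: Δp = 160 hPa = 16000 Pa, q̄ = 0.000916 kg/kg → 0.000916 × 16000 / 9.8 = 1.50 mm
Layer 520–200 hPa: Δp = 320 hPa = 32000 Pa, q̄ = 0.000511 kg/kg → 0.000511 × 32000 / 9.8 = 1.67 mm
PW = 7.97 + 6.95 + 1.50 + 1.67 = 18.09 ≈ 18.1 mm.

PW ≈ 18.1 mm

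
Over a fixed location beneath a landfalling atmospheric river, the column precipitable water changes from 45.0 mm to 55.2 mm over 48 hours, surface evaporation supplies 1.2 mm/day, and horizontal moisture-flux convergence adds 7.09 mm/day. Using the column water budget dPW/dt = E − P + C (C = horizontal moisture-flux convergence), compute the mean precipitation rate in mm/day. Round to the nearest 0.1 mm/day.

P ≈ 3.2 mm/day

dPW/dt = (55.2 − 45.0) mm / (48/24 day) = +5.100 mm/day.
P = E + C − dPW/dt = 1.2 + (7.09) − (+5.100) = 3.2 mm/day.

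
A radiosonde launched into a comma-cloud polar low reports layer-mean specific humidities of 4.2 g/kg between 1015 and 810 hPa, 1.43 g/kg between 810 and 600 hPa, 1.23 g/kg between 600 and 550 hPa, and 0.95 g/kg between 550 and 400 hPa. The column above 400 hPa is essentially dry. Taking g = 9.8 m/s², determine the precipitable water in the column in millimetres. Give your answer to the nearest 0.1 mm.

PW ≈ 13.9 mm

Precipitable water is the column-integrated vapour mass per unit area: PW = (1/g) Σ q̄ Δp, with q in kg/kg and Δp in Pa (1 kg/m² of water = 1 mm).
Layer 1015–810 hPa: Δp = 205 hPa = 20500 Pa, q̄ = 0.0042 kg/kg → 0.0042 × 20500 / 9.8 = 8.79 mm
Layer 810–600 hPa: Δp = 210 hPa = 21000 Pa, q̄ = 0.00143 kg/kg → 0.00143 × 21000 / 9.8 = 3.06 mm
Layer 600–550 hPa: Δp = 50 hPa = 5000 Pa, q̄ = 0.00123 kg/kg → 0.00123 × 5000 / 9.8 = 0.63 mm
Layer 550–400 hPa: Δp = 150 hPa = 15000 Pa, q̄ = 0.00095 kg/kg → 0.00095 × 15000 / 9.8 = 1.45 mm
PW = 8.79 + 3.06 + 0.63 + 1.45 = 13.93 ≈ 13.9 mm.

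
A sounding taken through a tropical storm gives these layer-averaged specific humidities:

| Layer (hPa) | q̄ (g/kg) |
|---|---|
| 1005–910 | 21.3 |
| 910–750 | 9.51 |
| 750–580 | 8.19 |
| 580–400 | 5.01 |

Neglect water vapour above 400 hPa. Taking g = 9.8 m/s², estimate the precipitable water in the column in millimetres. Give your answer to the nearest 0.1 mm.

Precipitable water is the column-integrated vapour mass per unit area: PW = (1/g) Σ q̄ Δp, with q in kg/kg and Δp in Pa (1 kg/m² of water = 1 mm).
Layer 1005–910 hPa: Δp = 95 hPa = 9500 Pa, q̄ = 0.0213 kg/kg → 0.0213 × 9500 / 9.8 = 20.65 mm
Layer 910–750 hPa: Δp = 160 hPa = 16000 Pa, q̄ = 0.00951 kg/kg → 0.00951 × 16000 / 9.8 = 15.53 mm
Layer 750–580 hPa: Δp = 170 hPa = 17000 Pa, q̄ = 0.00819 kg/kg → 0.00819 × 17000 / 9.8 = 14.21 mm
Layer 580–400 hPa: Δp = 180 hPa = 18000 Pa, q̄ = 0.00501 kg/kg → 0.00501 × 18000 / 9.8 = 9.20 mm
PW = 20.65 + 15.53 + 14.21 + 9.20 = 59.59 ≈ 59.6 mm.

PW ≈ 59.6 mm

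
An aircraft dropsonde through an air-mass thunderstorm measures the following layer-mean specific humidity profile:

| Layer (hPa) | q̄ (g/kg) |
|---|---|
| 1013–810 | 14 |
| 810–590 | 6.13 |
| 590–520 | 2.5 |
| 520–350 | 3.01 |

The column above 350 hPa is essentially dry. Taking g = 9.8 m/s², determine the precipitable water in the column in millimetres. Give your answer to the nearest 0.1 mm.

PW ≈ 49.8 mm

Precipitable water is the column-integrated vapour mass per unit area: PW = (1/g) Σ q̄ Δp, with q in kg/kg and Δp in Pa (1 kg/m² of water = 1 mm).
Layer 1013–810 hPa: Δp = 203 hPa = 20300 Pa, q̄ = 0.014 kg/kg → 0.014 × 20300 / 9.8 = 29.00 mm
Layer 810–590 hPa: Δp = 220 hPa = 22000 Pa, q̄ = 0.00613 kg/kg → 0.00613 × 22000 / 9.8 = 13.76 mm
Layer 590–520 hPa: Δp = 70 hPa = 7000 Pa, q̄ = 0.0025 kg/kg → 0.0025 × 7000 / 9.8 = 1.79 mm
Layer 520–350 hPa: Δp = 170 hPa = 17000 Pa, q̄ = 0.00301 kg/kg → 0.00301 × 17000 / 9.8 = 5.22 mm
PW = 29.00 + 13.76 + 1.79 + 5.22 = 49.77 ≈ 49.8 mm.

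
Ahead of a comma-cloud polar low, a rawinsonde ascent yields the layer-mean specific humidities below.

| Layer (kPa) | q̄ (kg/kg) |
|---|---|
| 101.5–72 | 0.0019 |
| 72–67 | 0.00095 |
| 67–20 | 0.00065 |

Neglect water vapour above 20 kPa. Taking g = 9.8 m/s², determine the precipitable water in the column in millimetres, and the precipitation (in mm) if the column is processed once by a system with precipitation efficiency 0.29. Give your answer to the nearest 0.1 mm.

Precipitable water is the column-integrated vapour mass per unit area: PW = (1/g) Σ q̄ Δp, with q in kg/kg and Δp in Pa (1 kg/m² of water = 1 mm).
Layer 101.5–72 kPa: Δp = 295 hPa = 29500 Pa, q̄ = 0.0019 kg/kg → 0.0019 × 29500 / 9.8 = 5.72 mm
Layer 72–67 kPa: Δp = 50 hPa = 5000 Pa, q̄ = 0.00095 kg/kg → 0.00095 × 5000 / 9.8 = 0.48 mm
Layer 67–20 kPa: Δp = 470 hPa = 47000 Pa, q̄ = 0.00065 kg/kg → 0.00065 × 47000 / 9.8 = 3.12 mm
PW = 5.72 + 0.48 + 3.12 = 9.32 ≈ 9.3 mm.
Precipitation = ε × PW = 0.29 × 9.3 = 2.7 mm.

PW ≈ 9.3 mm; precipitation ≈ 2.7 mm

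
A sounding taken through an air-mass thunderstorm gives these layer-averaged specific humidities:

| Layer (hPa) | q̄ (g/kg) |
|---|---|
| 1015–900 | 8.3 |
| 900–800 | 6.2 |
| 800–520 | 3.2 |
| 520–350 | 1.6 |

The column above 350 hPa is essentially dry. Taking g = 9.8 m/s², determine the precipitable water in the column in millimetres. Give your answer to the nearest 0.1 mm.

PW ≈ 28.0 mm

Precipitable water is the column-integrated vapour mass per unit area: PW = (1/g) Σ q̄ Δp, with q in kg/kg and Δp in Pa (1 kg/m² of water = 1 mm).
Layer 1015–900 hPa: Δp = 115 hPa = 11500 Pa, q̄ = 0.0083 kg/kg → 0.0083 × 11500 / 9.8 = 9.74 mm
Layer 900–800 hPa: Δp = 100 hPa = 10000 Pa, q̄ = 0.0062 kg/kg → 0.0062 × 10000 / 9.8 = 6.33 mm
Layer 800–520 hPa: Δp = 280 hPa = 28000 Pa, q̄ = 0.0032 kg/kg → 0.0032 × 28000 / 9.8 = 9.14 mm
Layer 520–350 hPa: Δp = 170 hPa = 17000 Pa, q̄ = 0.0016 kg/kg → 0.0016 × 17000 / 9.8 = 2.78 mm
PW = 9.74 + 6.33 + 9.14 + 2.78 = 27.99 ≈ 28.0 mm.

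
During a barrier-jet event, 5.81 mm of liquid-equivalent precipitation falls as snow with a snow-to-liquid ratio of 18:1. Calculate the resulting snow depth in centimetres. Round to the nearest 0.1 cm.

Snow depth = liquid × ratio = 5.81 mm × 18 = 104.58 mm = 10.5 cm.

snow depth ≈ 10.5 cm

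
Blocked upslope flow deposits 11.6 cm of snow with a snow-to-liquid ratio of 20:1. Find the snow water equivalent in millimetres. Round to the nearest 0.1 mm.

SWE = snow depth / ratio = 11.6 cm / 20 = 0.580 cm = 5.8 mm.

SWE ≈ 5.8 mm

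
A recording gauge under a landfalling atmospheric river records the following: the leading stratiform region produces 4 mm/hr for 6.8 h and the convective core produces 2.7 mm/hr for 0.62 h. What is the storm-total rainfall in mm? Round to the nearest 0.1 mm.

Total = Σ Rᵢ Δtᵢ = 4 × 6.8 + 2.7 × 0.62
      = 27.2 + 1.674 = 28.9 mm.

total ≈ 28.9 mm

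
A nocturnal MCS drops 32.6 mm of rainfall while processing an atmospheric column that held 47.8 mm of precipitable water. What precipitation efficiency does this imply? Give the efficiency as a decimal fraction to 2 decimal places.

ε ≈ 0.68

ε = rainfall / PW = 32.6 / 47.8 = 0.68.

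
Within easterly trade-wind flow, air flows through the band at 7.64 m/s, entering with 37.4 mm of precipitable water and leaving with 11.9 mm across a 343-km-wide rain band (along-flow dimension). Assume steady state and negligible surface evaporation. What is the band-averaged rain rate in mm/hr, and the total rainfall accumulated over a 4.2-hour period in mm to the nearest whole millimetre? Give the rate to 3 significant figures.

Column moisture flux per unit crosswind length is F = V × PW.
Inflow: F_in = 7.64 × 37.4 = 285.736 mm·m/s
Outflow: F_out = 7.64 × 11.9 = 90.916 mm·m/s
Steady-state rate R = (F_in − F_out)/L = (285.736 − 90.916) / 343000 m = 5.680e-04 mm/s.
R = 5.680e-04 × 3600 = 2.04 mm/hr.
Over 4.2 h: total = 2.04 × 4.2 = 8.568 ≈ 9 mm.

R ≈ 2.04 mm/hr; total ≈ 9 mm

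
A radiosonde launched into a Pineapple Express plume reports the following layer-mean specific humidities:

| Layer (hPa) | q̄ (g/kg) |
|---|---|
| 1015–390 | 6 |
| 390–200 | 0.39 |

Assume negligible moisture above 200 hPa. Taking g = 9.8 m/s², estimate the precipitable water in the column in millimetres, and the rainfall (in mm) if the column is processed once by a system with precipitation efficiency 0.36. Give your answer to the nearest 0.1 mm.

PW ≈ 39.0 mm; rainfall ≈ 14.0 mm

Precipitable water is the column-integrated vapour mass per unit area: PW = (1/g) Σ q̄ Δp, with q in kg/kg and Δp in Pa (1 kg/m² of water = 1 mm).
Layer 1015–390 hPa: Δp = 625 hPa = 62500 Pa, q̄ = 0.006 kg/kg → 0.006 × 62500 / 9.8 = 38.27 mm
Layer 390–200 hPa: Δp = 190 hPa = 19000 Pa, q̄ = 0.00039 kg/kg → 0.00039 × 19000 / 9.8 = 0.76 mm
PW = 38.27 + 0.76 = 39.03 ≈ 39.0 mm.
Rainfall = ε × PW = 0.36 × 39.0 = 14.0 mm.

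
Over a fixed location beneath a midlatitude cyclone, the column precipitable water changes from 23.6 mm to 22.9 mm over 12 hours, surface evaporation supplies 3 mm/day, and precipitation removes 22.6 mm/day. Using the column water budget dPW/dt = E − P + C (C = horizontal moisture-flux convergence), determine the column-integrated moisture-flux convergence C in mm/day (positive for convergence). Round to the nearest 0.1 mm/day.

dPW/dt = (22.9 − 23.6) mm / (12/24 day) = -1.400 mm/day.
C = dPW/dt − E + P = (-1.400) − 3 + 22.6 = 18.2 mm/day.

C ≈ 18.2 mm/day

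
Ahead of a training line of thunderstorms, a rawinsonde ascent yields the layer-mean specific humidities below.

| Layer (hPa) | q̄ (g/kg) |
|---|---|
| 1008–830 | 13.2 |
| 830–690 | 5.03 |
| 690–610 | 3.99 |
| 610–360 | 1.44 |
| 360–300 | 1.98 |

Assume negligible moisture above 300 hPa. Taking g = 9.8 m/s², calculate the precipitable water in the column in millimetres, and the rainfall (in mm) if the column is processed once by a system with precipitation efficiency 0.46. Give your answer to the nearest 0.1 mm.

Precipitable water is the column-integrated vapour mass per unit area: PW = (1/g) Σ q̄ Δp, with q in kg/kg and Δp in Pa (1 kg/m² of water = 1 mm).
Layer 1008–830 hPa: Δp = 178 hPa = 17800 Pa, q̄ = 0.0132 kg/kg → 0.0132 × 17800 / 9.8 = 23.98 mm
Layer 830–690 hPa: Δp = 140 hPa = 14000 Pa, q̄ = 0.00503 kg/kg → 0.00503 × 14000 / 9.8 = 7.19 mm
Layer 690–610 hPa: Δp = 80 hPa = 8000 Pa, q̄ = 0.00399 kg/kg → 0.00399 × 8000 / 9.8 = 3.26 mm
Layer 610–360 hPa: Δp = 250 hPa = 25000 Pa, q̄ = 0.00144 kg/kg → 0.00144 × 25000 / 9.8 = 3.67 mm
Layer 360–300 hPa: Δp = 60 hPa = 6000 Pa, q̄ = 0.00198 kg/kg → 0.00198 × 6000 / 9.8 = 1.21 mm
PW = 23.98 + 7.19 + 3.26 + 3.67 + 1.21 = 39.31 ≈ 39.3 mm.
Rainfall = ε × PW = 0.46 × 39.3 = 18.1 mm.

PW ≈ 39.3 mm; rainfall ≈ 18.1 mm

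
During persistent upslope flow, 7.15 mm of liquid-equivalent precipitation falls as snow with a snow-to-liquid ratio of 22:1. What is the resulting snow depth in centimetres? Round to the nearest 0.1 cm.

snow depth ≈ 15.7 cm

Snow depth = liquid × ratio = 7.15 mm × 22 = 157.3 mm = 15.7 cm.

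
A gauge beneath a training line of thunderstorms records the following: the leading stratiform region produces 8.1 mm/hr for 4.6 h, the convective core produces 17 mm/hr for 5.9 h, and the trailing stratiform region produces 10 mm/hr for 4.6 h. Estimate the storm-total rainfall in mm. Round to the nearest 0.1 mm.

total ≈ 183.6 mm

Total = Σ Rᵢ Δtᵢ = 8.1 × 4.6 + 17 × 5.9 + 10 × 4.6
      = 37.26 + 100.3 + 46 = 183.6 mm.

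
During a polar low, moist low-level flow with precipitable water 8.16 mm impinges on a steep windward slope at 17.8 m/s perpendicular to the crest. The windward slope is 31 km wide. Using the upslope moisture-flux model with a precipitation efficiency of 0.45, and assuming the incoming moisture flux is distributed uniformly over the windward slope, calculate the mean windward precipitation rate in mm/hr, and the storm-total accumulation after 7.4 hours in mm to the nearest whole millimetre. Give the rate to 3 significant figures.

R ≈ 7.59 mm/hr; total ≈ 56 mm

Incoming column moisture flux per unit ridge length: F = V × PW = 17.8 × 8.16 = 145.248 mm·m/s.
Spread over the 31 km slope with efficiency ε = 0.45: R = ε·F/W = 0.45 × 145.248 / 31000 m = 2.108e-03 mm/s.
R = 2.108e-03 × 3600 = 7.59 mm/hr.
Over 7.4 h: total = 7.59 × 7.4 = 56.166 ≈ 56 mm.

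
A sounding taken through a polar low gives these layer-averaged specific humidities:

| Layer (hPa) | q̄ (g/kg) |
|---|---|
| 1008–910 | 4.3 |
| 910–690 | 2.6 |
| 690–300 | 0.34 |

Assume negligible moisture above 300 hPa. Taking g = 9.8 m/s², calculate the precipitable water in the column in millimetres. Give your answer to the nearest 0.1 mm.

PW ≈ 11.5 mm

Precipitable water is the column-integrated vapour mass per unit area: PW = (1/g) Σ q̄ Δp, with q in kg/kg and Δp in Pa (1 kg/m² of water = 1 mm).
Layer 1008–910 hPa: Δp = 98 hPa = 9800 Pa, q̄ = 0.0043 kg/kg → 0.0043 × 9800 / 9.8 = 4.30 mm
Layer 910–690 hPa: Δp = 220 hPa = 22000 Pa, q̄ = 0.0026 kg/kg → 0.0026 × 22000 / 9.8 = 5.84 mm
Layer 690–300 hPa: Δp = 390 hPa = 39000 Pa, q̄ = 0.00034 kg/kg → 0.00034 × 39000 / 9.8 = 1.35 mm
PW = 4.30 + 5.84 + 1.35 = 11.49 ≈ 11.5 mm.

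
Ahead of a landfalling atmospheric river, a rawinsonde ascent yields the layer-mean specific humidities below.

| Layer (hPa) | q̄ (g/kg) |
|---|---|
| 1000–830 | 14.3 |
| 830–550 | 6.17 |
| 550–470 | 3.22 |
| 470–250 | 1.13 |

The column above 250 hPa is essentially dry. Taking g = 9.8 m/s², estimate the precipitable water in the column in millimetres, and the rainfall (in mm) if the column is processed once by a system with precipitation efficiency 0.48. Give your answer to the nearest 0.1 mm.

PW ≈ 47.6 mm; rainfall ≈ 22.8 mm

Precipitable water is the column-integrated vapour mass per unit area: PW = (1/g) Σ q̄ Δp, with q in kg/kg and Δp in Pa (1 kg/m² of water = 1 mm).
Layer 1000–830 hPa: Δp = 170 hPa = 17000 Pa, q̄ = 0.0143 kg/kg → 0.0143 × 17000 / 9.8 = 24.81 mm
Layer 830–550 hPa: Δp = 280 hPa = 28000 Pa, q̄ = 0.00617 kg/kg → 0.00617 × 28000 / 9.8 = 17.63 mm
Layer 550–470 hPa: Δp = 80 hPa = 8000 Pa, q̄ = 0.00322 kg/kg → 0.00322 × 8000 / 9.8 = 2.63 mm
Layer 470–250 hPa: Δp = 220 hPa = 22000 Pa, q̄ = 0.00113 kg/kg → 0.00113 × 22000 / 9.8 = 2.54 mm
PW = 24.81 + 17.63 + 2.63 + 2.54 = 47.61 ≈ 47.6 mm.
Rainfall = ε × PW = 0.48 × 47.6 = 22.8 mm.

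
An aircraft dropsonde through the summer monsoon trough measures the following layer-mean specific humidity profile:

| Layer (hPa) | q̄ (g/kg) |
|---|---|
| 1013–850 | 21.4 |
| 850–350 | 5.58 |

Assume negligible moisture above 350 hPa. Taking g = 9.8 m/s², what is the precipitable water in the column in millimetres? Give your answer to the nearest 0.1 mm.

Precipitable water is the column-integrated vapour mass per unit area: PW = (1/g) Σ q̄ Δp, with q in kg/kg and Δp in Pa (1 kg/m² of water = 1 mm).
Layer 1013–850 hPa: Δp = 163 hPa = 16300 Pa, q̄ = 0.0214 kg/kg → 0.0214 × 16300 / 9.8 = 35.59 mm
Layer 850–350 hPa: Δp = 500 hPa = 50000 Pa, q̄ = 0.00558 kg/kg → 0.00558 × 50000 / 9.8 = 28.47 mm
PW = 35.59 + 28.47 = 64.06 ≈ 64.1 mm.

PW ≈ 64.1 mm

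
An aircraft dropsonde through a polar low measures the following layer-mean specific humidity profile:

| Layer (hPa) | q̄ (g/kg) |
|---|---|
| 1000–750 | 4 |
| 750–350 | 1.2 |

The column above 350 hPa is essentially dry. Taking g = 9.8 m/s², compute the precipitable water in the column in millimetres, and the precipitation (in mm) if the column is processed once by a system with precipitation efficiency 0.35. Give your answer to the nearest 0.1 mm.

Precipitable water is the column-integrated vapour mass per unit area: PW = (1/g) Σ q̄ Δp, with q in kg/kg and Δp in Pa (1 kg/m² of water = 1 mm).
Layer 1000–750 hPa: Δp = 250 hPa = 25000 Pa, q̄ = 0.004 kg/kg → 0.004 × 25000 / 9.8 = 10.20 mm
Layer 750–350 hPa: Δp = 400 hPa = 40000 Pa, q̄ = 0.0012 kg/kg → 0.0012 × 40000 / 9.8 = 4.90 mm
PW = 10.20 + 4.90 = 15.10 ≈ 15.1 mm.
Precipitation = ε × PW = 0.35 × 15.1 = 5.3 mm.

PW ≈ 15.1 mm; precipitation ≈ 5.3 mm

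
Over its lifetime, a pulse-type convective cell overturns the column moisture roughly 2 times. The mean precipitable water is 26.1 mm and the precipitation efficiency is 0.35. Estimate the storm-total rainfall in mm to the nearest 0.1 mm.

rainfall ≈ 18.3 mm

Each cycle deposits ε × PW = 0.35 × 26.1 = 9.135 mm.
Over 2 cycles: 2 × 9.135 = 18.3 mm.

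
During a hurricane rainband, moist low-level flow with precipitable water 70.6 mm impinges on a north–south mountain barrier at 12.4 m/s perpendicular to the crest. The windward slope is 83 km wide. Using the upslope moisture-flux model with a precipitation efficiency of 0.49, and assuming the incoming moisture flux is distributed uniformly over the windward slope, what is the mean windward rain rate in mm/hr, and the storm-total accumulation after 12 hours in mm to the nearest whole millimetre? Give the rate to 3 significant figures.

Incoming column moisture flux per unit ridge length: F = V × PW = 12.4 × 70.6 = 875.44 mm·m/s.
Spread over the 83 km slope with efficiency ε = 0.49: R = ε·F/W = 0.49 × 875.44 / 83000 m = 5.168e-03 mm/s.
R = 5.168e-03 × 3600 = 18.6 mm/hr.
Over 12 h: total = 18.6 × 12 = 223.2 ≈ 223 mm.

R ≈ 18.6 mm/hr; total ≈ 223 mm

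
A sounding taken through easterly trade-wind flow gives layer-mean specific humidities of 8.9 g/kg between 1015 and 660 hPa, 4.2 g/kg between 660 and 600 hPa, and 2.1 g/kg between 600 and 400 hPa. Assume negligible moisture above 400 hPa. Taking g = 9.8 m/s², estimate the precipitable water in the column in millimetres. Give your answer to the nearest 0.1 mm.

PW ≈ 39.1 mm

Precipitable water is the column-integrated vapour mass per unit area: PW = (1/g) Σ q̄ Δp, with q in kg/kg and Δp in Pa (1 kg/m² of water = 1 mm).
Layer 1015–660 hPa: Δp = 355 hPa = 35500 Pa, q̄ = 0.0089 kg/kg → 0.0089 × 35500 / 9.8 = 32.24 mm
Layer 660–600 hPa: Δp = 60 hPa = 6000 Pa, q̄ = 0.0042 kg/kg → 0.0042 × 6000 / 9.8 = 2.57 mm
Layer 600–400 hPa: Δp = 200 hPa = 20000 Pa, q̄ = 0.0021 kg/kg → 0.0021 × 20000 / 9.8 = 4.29 mm
PW = 32.24 + 2.57 + 4.29 = 39.10 ≈ 39.1 mm.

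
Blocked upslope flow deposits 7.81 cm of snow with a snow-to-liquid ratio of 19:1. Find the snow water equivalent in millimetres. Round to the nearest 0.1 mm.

SWE ≈ 4.1 mm

SWE = snow depth / ratio = 7.81 cm / 19 = 0.411 cm = 4.1 mm.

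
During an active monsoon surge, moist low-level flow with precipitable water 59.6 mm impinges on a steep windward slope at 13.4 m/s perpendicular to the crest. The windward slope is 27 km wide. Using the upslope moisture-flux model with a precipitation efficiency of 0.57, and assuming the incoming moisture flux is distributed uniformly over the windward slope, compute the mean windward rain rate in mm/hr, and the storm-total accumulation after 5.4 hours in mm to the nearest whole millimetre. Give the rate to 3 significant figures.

Incoming column moisture flux per unit ridge length: F = V × PW = 13.4 × 59.6 = 798.64 mm·m/s.
Spread over the 27 km slope with efficiency ε = 0.57: R = ε·F/W = 0.57 × 798.64 / 27000 m = 1.686e-02 mm/s.
R = 1.686e-02 × 3600 = 60.7 mm/hr.
Over 5.4 h: total = 60.7 × 5.4 = 327.78 ≈ 328 mm.

R ≈ 60.7 mm/hr; total ≈ 328 mm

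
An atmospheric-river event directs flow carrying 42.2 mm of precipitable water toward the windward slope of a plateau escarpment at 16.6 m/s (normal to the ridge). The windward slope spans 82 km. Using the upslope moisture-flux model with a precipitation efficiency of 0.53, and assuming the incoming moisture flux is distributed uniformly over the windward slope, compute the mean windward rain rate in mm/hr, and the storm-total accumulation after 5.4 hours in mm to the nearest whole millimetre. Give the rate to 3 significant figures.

Incoming column moisture flux per unit ridge length: F = V × PW = 16.6 × 42.2 = 700.52 mm·m/s.
Spread over the 82 km slope with efficiency ε = 0.53: R = ε·F/W = 0.53 × 700.52 / 82000 m = 4.528e-03 mm/s.
R = 4.528e-03 × 3600 = 16.3 mm/hr.
Over 5.4 h: total = 16.3 × 5.4 = 88.02 ≈ 88 mm.

R ≈ 16.3 mm/hr; total ≈ 88 mm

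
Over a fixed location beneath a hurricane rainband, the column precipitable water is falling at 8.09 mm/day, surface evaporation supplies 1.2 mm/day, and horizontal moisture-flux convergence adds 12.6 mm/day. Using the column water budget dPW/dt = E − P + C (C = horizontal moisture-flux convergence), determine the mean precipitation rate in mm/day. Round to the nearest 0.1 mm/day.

P ≈ 21.9 mm/day

dPW/dt = -8.09 mm/day.
P = E + C − dPW/dt = 1.2 + (12.6) − (-8.09) = 21.9 mm/day.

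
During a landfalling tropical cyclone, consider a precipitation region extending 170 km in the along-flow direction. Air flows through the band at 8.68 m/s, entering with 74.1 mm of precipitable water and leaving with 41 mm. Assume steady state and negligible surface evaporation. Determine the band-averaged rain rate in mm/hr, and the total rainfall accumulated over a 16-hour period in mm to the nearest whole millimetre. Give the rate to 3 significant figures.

R ≈ 6.08 mm/hr; total ≈ 97 mm

Column moisture flux per unit crosswind length is F = V × PW.
Inflow: F_in = 8.68 × 74.1 = 643.188 mm·m/s
Outflow: F_out = 8.68 × 41 = 355.88 mm·m/s
Steady-state rate R = (F_in − F_out)/L = (643.188 − 355.88) / 170000 m = 1.690e-03 mm/s.
R = 1.690e-03 × 3600 = 6.08 mm/hr.
Over 16 h: total = 6.08 × 16 = 97.28 ≈ 97 mm.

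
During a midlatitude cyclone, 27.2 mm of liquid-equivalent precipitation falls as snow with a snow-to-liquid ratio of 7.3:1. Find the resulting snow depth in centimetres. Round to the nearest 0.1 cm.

Snow depth = liquid × ratio = 27.2 mm × 7.3 = 198.56 mm = 19.9 cm.

snow depth ≈ 19.9 cm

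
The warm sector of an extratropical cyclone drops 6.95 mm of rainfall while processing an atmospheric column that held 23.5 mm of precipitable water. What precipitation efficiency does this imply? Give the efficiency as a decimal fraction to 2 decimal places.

ε ≈ 0.30

ε = rainfall / PW = 6.95 / 23.5 = 0.30.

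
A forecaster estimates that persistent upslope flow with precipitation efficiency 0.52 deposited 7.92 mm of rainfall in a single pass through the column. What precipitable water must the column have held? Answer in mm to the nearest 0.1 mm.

PW ≈ 15.2 mm

PW = rainfall / ε = 7.92 / 0.52 = 15.2 mm.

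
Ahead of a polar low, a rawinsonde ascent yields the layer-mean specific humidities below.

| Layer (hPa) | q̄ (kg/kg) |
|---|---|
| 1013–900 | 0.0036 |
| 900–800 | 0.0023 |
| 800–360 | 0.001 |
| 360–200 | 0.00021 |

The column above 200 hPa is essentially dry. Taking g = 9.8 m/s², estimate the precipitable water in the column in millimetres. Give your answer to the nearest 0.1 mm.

Precipitable water is the column-integrated vapour mass per unit area: PW = (1/g) Σ q̄ Δp, with q in kg/kg and Δp in Pa (1 kg/m² of water = 1 mm).
Layer 1013–900 hPa: Δp = 113 hPa = 11300 Pa, q̄ = 0.0036 kg/kg → 0.0036 × 11300 / 9.8 = 4.15 mm
Layer 900–800 hPa: Δp = 100 hPa = 10000 Pa, q̄ = 0.0023 kg/kg → 0.0023 × 10000 / 9.8 = 2.35 mm
Layer 800–360 hPa: Δp = 440 hPa = 44000 Pa, q̄ = 0.001 kg/kg → 0.001 × 44000 / 9.8 = 4.49 mm
Layer 360–200 hPa: Δp = 160 hPa = 16000 Pa, q̄ = 0.00021 kg/kg → 0.00021 × 16000 / 9.8 = 0.34 mm
PW = 4.15 + 2.35 + 4.49 + 0.34 = 11.33 ≈ 11.3 mm.

PW ≈ 11.3 mm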